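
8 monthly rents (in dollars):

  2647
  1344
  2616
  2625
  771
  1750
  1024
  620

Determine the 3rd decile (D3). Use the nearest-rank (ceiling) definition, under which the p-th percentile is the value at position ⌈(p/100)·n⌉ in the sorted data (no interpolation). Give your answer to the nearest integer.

1024

Sorted: 620, 771, 1024, 1344, 1750, 2616, 2625, 2647.
n = 8.
Position = ⌈30/100 · 8⌉ = ⌈2.4⌉ = 3.
The value at rank 3 is 1024.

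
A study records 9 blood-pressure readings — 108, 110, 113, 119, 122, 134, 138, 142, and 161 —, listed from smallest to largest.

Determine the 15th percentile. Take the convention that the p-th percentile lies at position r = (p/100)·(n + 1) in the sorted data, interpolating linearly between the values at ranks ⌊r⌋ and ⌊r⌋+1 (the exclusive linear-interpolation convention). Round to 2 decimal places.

n = 9.
r = (15/100)·(9 + 1) = 1.5.
Rank 1 is 108 and rank 2 is 110.
Interpolate: 108 + 0.5·(110 − 108) = 108 + 0.5·2 = 109.

109.00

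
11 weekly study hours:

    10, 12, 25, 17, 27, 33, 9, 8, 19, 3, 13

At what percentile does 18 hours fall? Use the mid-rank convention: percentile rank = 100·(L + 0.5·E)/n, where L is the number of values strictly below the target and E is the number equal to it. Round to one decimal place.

Sorted: 3, 8, 9, 10, 12, 13, 17, 19, 25, 27, 33.
Count below 18: L = 7; count equal: E = 0; n = 11.
Percentile rank = 100·(7 + 0.5·0)/11 = 100·7/11 = 63.64.

63.6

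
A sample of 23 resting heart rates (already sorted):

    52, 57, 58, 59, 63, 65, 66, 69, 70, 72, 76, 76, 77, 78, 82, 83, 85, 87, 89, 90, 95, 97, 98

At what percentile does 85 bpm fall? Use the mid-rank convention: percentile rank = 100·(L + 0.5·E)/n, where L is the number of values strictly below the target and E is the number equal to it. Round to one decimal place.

Count below 85: L = 16; count equal: E = 1; n = 23.
Percentile rank = 100·(16 + 0.5·1)/23 = 100·16.5/23 = 71.74.

71.7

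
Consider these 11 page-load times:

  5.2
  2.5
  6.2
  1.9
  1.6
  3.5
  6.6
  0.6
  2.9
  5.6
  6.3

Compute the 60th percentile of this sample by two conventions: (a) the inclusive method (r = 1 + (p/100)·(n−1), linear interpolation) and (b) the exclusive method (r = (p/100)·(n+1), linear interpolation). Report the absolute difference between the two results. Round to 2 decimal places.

0.08

Sorted: 0.6, 1.6, 1.9, 2.5, 2.9, 3.5, 5.2, 5.6, 6.2, 6.3, 6.6.
n = 11.
(a) r = 7 → value at rank 7 = 5.2.
(b) r = 7.2; between ranks 7 (5.2) and 8 (5.6): 5.28.
|5.2 − 5.28| = 0.08.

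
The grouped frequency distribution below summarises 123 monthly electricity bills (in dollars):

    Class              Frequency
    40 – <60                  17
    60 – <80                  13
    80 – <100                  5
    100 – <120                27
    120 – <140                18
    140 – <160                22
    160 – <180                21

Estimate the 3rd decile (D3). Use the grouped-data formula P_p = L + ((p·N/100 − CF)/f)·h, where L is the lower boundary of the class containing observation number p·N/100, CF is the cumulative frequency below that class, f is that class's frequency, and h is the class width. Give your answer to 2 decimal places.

101.41

N = 123; target position k = 30/100 · 123 = 36.9.
Cumulative frequencies: 17, 30, 35, 62, 80, 102, 123.
Observation 36.9 falls in the class 100 – <120.
L = 100, CF = 35, f = 27, h = 20.
P30 = 100 + ((36.9 − 35)/27)·20 = 100 + 1.40741 = 101.407.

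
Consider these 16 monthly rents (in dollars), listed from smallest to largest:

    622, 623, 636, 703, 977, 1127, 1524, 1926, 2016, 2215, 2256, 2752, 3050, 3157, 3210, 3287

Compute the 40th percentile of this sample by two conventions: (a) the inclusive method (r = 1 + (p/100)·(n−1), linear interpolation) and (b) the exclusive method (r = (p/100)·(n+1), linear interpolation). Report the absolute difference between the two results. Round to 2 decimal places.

79.40

n = 16.
(a) r = 7 → value at rank 7 = 1524.
(b) r = 6.8; between ranks 6 (1127) and 7 (1524): 1444.6.
|1524 − 1444.6| = 79.4.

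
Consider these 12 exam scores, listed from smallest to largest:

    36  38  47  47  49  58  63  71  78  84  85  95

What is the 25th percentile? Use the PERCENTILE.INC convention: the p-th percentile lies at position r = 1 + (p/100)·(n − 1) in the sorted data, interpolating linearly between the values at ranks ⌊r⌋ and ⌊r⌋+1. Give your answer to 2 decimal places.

n = 12.
r = 1 + (25/100)·(12 − 1) = 1 + 2.75 = 3.75.
Rank 3 is 47 and rank 4 is 47.
Interpolate: 47 + 0.75·(47 − 47) = 47 + 0.75·0 = 47.

47.00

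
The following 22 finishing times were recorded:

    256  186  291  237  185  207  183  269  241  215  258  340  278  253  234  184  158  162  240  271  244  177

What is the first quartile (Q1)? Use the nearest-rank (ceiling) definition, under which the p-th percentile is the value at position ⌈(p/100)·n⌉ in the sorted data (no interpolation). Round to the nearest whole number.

Sorted: 158, 162, 177, 183, 184, 185, 186, 207, 215, 234, 237, 240, 241, 244, 253, 256, 258, 269, 271, 278, 291, 340.
n = 22.
Position = ⌈25/100 · 22⌉ = ⌈5.5⌉ = 6.
The value at rank 6 is 185.

185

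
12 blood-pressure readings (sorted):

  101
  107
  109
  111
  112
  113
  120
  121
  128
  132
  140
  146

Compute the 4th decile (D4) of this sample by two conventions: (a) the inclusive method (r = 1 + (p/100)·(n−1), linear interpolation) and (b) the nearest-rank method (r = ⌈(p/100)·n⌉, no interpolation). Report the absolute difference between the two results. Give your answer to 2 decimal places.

n = 12.
(a) r = 5.4; between ranks 5 (112) and 6 (113): 112.4.
(b) the nearest-rank method: rank 5 → 112.
|112.4 − 112| = 0.4.

0.40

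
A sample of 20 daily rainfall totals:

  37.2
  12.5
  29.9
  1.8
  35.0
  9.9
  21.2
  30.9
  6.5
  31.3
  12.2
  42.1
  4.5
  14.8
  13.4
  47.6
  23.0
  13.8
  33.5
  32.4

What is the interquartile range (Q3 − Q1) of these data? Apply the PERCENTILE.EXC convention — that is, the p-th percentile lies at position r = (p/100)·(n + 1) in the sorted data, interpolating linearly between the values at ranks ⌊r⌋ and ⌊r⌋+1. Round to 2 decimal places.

Sorted: 1.8, 4.5, 6.5, 9.9, 12.2, 12.5, 13.4, 13.8, 14.8, 21.2, 23.0, 29.9, 30.9, 31.3, 32.4, 33.5, 35.0, 37.2, 42.1, 47.6.
n = 20.
P25: r = 5.25; ranks 5–6 are 12.2, 12.5; interpolating gives 12.275.
P75: r = 15.75; ranks 15–16 are 32.4, 33.5; interpolating gives 33.225.
Difference: 33.225 − 12.275 = 20.95.

20.95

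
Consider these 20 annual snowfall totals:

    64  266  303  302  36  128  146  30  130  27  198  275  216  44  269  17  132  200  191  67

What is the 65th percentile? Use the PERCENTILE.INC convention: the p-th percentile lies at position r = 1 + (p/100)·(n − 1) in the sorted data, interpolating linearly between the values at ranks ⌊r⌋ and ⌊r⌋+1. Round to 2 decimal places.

Sorted: 17, 27, 30, 36, 44, 64, 67, 128, 130, 132, 146, 191, 198, 200, 216, 266, 269, 275, 302, 303.
n = 20.
r = 1 + (65/100)·(20 − 1) = 1 + 12.35 = 13.35.
Rank 13 is 198 and rank 14 is 200.
Interpolate: 198 + 0.35·(200 − 198) = 198 + 0.35·2 = 198.7.

198.70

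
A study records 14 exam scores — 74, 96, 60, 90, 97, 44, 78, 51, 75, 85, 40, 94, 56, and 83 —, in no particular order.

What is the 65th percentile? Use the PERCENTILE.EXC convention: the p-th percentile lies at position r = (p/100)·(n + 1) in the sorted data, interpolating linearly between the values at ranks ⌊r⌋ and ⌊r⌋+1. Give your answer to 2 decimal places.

Sorted: 40, 44, 51, 56, 60, 74, 75, 78, 83, 85, 90, 94, 96, 97.
n = 14.
r = (65/100)·(14 + 1) = 9.75.
Rank 9 is 83 and rank 10 is 85.
Interpolate: 83 + 0.75·(85 − 83) = 83 + 0.75·2 = 84.5.

84.50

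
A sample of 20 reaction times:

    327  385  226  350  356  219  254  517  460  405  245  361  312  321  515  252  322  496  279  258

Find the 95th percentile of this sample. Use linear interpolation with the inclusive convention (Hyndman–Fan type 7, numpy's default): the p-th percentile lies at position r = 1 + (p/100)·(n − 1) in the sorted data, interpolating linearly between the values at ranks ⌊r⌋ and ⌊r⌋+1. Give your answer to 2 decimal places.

Sorted: 219, 226, 245, 252, 254, 258, 279, 312, 321, 322, 327, 350, 356, 361, 385, 405, 460, 496, 515, 517.
n = 20.
r = 1 + (95/100)·(20 − 1) = 1 + 18.05 = 19.05.
Rank 19 is 515 and rank 20 is 517.
Interpolate: 515 + 0.05·(517 − 515) = 515 + 0.05·2 = 515.1.

515.10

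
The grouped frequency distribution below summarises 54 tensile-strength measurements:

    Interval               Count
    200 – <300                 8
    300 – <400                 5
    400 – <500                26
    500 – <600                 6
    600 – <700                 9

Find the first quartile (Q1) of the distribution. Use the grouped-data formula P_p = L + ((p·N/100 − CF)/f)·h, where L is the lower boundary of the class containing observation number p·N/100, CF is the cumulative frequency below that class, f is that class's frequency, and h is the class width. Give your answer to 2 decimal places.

N = 54; target position k = 25/100 · 54 = 13.5.
Cumulative frequencies: 8, 13, 39, 45, 54.
Observation 13.5 falls in the class 400 – <500.
L = 400, CF = 13, f = 26, h = 100.
P25 = 400 + ((13.5 − 13)/26)·100 = 400 + 1.92308 = 401.923.

401.92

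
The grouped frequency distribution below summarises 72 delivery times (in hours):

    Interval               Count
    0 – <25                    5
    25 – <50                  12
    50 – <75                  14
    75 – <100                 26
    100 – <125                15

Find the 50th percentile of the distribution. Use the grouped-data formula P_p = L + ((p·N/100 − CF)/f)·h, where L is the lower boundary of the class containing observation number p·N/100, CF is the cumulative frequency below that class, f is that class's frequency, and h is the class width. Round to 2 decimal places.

N = 72; target position k = 50/100 · 72 = 36.
Cumulative frequencies: 5, 17, 31, 57, 72.
Observation 36 falls in the class 75 – <100.
L = 75, CF = 31, f = 26, h = 25.
P50 = 75 + ((36 − 31)/26)·25 = 75 + 4.80769 = 79.8077.

79.81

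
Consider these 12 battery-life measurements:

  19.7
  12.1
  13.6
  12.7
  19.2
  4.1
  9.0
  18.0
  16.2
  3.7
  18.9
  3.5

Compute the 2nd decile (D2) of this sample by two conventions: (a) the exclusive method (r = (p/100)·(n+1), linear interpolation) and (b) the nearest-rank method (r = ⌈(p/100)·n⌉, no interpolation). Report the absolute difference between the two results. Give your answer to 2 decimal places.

0.16

Sorted: 3.5, 3.7, 4.1, 9.0, 12.1, 12.7, 13.6, 16.2, 18.0, 18.9, 19.2, 19.7.
n = 12.
(a) r = 2.6; between ranks 2 (3.7) and 3 (4.1): 3.94.
(b) the nearest-rank method: rank 3 → 4.1.
|3.94 − 4.1| = 0.16.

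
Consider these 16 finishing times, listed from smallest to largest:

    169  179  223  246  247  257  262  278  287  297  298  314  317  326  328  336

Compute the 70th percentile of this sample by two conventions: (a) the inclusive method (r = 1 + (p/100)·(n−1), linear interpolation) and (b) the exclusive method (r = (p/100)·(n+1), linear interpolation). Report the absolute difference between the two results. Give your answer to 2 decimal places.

n = 16.
(a) r = 11.5; between ranks 11 (298) and 12 (314): 306.
(b) r = 11.9; between ranks 11 (298) and 12 (314): 312.4.
|306 − 312.4| = 6.4.

6.40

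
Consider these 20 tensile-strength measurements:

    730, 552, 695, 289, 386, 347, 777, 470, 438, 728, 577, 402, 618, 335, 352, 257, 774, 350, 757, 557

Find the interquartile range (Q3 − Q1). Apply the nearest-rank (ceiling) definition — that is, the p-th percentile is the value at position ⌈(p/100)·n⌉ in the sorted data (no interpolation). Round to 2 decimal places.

Sorted: 257, 289, 335, 347, 350, 352, 386, 402, 438, 470, 552, 557, 577, 618, 695, 728, 730, 757, 774, 777.
n = 20.
P25: rank ⌈25/100·20⌉ = 5 → 350.
P75: rank ⌈75/100·20⌉ = 15 → 695.
Difference: 695 − 350 = 345.

345.00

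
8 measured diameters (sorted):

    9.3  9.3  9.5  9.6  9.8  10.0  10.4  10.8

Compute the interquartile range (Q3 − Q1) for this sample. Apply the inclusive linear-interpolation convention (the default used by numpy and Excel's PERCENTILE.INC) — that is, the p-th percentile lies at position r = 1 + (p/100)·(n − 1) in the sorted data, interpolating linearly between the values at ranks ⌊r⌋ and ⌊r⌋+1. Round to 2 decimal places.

n = 8.
P25: r = 2.75; ranks 2–3 are 9.3, 9.5; interpolating gives 9.45.
P75: r = 6.25; ranks 6–7 are 10.0, 10.4; interpolating gives 10.1.
Difference: 10.1 − 9.45 = 0.65.

0.65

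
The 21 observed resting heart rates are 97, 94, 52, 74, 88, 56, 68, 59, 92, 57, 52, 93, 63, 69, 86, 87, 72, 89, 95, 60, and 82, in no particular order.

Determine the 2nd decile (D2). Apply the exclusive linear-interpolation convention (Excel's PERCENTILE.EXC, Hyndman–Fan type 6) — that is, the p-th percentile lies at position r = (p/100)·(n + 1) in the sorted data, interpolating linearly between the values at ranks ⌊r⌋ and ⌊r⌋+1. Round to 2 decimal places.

Sorted: 52, 52, 56, 57, 59, 60, 63, 68, 69, 72, 74, 82, 86, 87, 88, 89, 92, 93, 94, 95, 97.
n = 21.
r = (20/100)·(21 + 1) = 4.4.
Rank 4 is 57 and rank 5 is 59.
Interpolate: 57 + 0.4·(59 − 57) = 57 + 0.4·2 = 57.8.

57.80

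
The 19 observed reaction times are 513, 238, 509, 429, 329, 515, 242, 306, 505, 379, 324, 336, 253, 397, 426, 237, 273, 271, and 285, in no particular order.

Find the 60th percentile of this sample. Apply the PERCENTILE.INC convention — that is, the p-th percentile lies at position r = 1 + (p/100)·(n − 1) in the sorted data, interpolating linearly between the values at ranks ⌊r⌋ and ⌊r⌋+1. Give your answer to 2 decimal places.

Sorted: 237, 238, 242, 253, 271, 273, 285, 306, 324, 329, 336, 379, 397, 426, 429, 505, 509, 513, 515.
n = 19.
r = 1 + (60/100)·(19 − 1) = 1 + 10.8 = 11.8.
Rank 11 is 336 and rank 12 is 379.
Interpolate: 336 + 0.8·(379 − 336) = 336 + 0.8·43 = 370.4.

370.40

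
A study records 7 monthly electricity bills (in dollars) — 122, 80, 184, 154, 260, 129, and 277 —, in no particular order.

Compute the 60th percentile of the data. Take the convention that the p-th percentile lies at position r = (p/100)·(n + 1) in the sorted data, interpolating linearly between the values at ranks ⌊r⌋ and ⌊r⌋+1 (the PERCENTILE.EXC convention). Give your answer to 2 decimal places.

178.00

Sorted: 80, 122, 129, 154, 184, 260, 277.
n = 7.
r = (60/100)·(7 + 1) = 4.8.
Rank 4 is 154 and rank 5 is 184.
Interpolate: 154 + 0.8·(184 − 154) = 154 + 0.8·30 = 178.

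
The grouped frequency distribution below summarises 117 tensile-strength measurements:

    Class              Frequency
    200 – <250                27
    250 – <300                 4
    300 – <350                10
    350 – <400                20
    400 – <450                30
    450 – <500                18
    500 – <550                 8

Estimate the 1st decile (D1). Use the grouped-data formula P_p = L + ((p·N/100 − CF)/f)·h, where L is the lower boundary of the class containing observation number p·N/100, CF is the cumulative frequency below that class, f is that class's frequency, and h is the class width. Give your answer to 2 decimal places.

N = 117; target position k = 10/100 · 117 = 11.7.
Cumulative frequencies: 27, 31, 41, 61, 91, 109, 117.
Observation 11.7 falls in the class 200 – <250.
L = 200, CF = 0, f = 27, h = 50.
P10 = 200 + ((11.7 − 0)/27)·50 = 200 + 21.6667 = 221.667.

221.67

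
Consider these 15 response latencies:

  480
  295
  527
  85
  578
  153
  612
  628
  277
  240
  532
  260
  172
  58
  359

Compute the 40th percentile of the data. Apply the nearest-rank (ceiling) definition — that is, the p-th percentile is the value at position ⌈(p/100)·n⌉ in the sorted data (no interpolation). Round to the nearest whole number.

260

Sorted: 58, 85, 153, 172, 240, 260, 277, 295, 359, 480, 527, 532, 578, 612, 628.
n = 15.
Position = ⌈40/100 · 15⌉ = ⌈6⌉ = 6.
The value at rank 6 is 260.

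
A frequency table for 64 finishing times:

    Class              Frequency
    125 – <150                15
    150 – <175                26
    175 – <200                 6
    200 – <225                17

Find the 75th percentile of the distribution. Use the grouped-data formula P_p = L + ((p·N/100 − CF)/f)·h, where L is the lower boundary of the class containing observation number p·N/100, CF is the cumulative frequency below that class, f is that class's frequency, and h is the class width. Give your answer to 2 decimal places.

N = 64; target position k = 75/100 · 64 = 48.
Cumulative frequencies: 15, 41, 47, 64.
Observation 48 falls in the class 200 – <225.
L = 200, CF = 47, f = 17, h = 25.
P75 = 200 + ((48 − 47)/17)·25 = 200 + 1.47059 = 201.471.

201.47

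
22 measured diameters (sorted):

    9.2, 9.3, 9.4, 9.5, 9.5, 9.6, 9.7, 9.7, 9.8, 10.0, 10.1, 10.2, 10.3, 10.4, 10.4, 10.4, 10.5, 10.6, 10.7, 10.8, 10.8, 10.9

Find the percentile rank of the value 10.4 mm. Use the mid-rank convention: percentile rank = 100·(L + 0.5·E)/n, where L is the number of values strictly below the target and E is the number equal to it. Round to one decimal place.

Count below 10.4: L = 13; count equal: E = 3; n = 22.
Percentile rank = 100·(13 + 0.5·3)/22 = 100·14.5/22 = 65.91.

65.9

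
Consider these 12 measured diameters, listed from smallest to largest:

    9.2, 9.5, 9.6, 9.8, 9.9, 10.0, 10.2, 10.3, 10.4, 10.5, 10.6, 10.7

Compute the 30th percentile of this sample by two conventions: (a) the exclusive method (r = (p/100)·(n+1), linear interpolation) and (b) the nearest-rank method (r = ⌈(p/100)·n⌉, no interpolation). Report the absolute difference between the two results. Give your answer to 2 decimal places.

0.02

n = 12.
(a) r = 3.9; between ranks 3 (9.6) and 4 (9.8): 9.78.
(b) the nearest-rank method: rank 4 → 9.8.
|9.78 − 9.8| = 0.02.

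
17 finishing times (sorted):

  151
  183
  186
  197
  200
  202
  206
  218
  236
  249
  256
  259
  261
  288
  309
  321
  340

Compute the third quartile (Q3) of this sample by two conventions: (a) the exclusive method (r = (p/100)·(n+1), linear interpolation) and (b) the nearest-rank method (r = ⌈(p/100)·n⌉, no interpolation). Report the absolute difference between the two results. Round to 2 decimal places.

13.50

n = 17.
(a) r = 13.5; between ranks 13 (261) and 14 (288): 274.5.
(b) the nearest-rank method: rank 13 → 261.
|274.5 − 261| = 13.5.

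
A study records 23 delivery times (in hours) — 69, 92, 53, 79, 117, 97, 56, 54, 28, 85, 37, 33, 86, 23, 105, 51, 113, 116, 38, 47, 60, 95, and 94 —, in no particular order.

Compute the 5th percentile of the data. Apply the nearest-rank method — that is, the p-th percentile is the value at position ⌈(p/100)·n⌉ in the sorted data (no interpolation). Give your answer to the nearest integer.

28

Sorted: 23, 28, 33, 37, 38, 47, 51, 53, 54, 56, 60, 69, 79, 85, 86, 92, 94, 95, 97, 105, 113, 116, 117.
n = 23.
Position = ⌈5/100 · 23⌉ = ⌈1.15⌉ = 2.
The value at rank 2 is 28.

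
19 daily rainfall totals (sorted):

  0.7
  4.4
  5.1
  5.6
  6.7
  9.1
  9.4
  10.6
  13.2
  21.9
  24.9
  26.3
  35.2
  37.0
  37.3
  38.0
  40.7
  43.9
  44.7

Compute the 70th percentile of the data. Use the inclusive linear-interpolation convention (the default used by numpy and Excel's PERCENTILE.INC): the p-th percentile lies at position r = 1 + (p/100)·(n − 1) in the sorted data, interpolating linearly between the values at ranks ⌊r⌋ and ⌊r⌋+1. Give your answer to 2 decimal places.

n = 19.
r = 1 + (70/100)·(19 − 1) = 1 + 12.6 = 13.6.
Rank 13 is 35.2 and rank 14 is 37.0.
Interpolate: 35.2 + 0.6·(37.0 − 35.2) = 35.2 + 0.6·1.8 = 36.28.

36.28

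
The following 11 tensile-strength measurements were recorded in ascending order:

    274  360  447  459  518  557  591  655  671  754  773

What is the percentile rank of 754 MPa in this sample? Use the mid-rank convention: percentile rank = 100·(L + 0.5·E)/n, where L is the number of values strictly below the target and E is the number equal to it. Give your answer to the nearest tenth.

86.4

Count below 754: L = 9; count equal: E = 1; n = 11.
Percentile rank = 100·(9 + 0.5·1)/11 = 100·9.5/11 = 86.36.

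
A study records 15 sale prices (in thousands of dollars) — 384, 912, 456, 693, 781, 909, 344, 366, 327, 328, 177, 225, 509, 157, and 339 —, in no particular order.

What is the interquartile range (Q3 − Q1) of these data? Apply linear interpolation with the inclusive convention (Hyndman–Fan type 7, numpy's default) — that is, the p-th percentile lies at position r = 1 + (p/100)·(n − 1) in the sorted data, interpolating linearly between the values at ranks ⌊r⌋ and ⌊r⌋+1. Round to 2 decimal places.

273.50

Sorted: 157, 177, 225, 327, 328, 339, 344, 366, 384, 456, 509, 693, 781, 909, 912.
n = 15.
P25: r = 4.5; ranks 4–5 are 327, 328; interpolating gives 327.5.
P75: r = 11.5; ranks 11–12 are 509, 693; interpolating gives 601.
Difference: 601 − 327.5 = 273.5.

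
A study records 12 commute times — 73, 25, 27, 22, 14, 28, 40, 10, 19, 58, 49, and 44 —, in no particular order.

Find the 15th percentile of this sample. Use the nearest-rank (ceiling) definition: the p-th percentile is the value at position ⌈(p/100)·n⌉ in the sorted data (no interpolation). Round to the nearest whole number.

Sorted: 10, 14, 19, 22, 25, 27, 28, 40, 44, 49, 58, 73.
n = 12.
Position = ⌈15/100 · 12⌉ = ⌈1.8⌉ = 2.
The value at rank 2 is 14.

14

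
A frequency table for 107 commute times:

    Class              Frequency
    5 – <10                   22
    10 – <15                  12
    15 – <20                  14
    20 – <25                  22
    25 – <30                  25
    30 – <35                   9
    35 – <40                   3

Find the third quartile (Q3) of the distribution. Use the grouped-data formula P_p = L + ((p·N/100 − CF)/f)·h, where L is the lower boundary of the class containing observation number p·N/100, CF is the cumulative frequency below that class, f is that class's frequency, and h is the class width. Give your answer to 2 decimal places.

27.05

N = 107; target position k = 75/100 · 107 = 80.25.
Cumulative frequencies: 22, 34, 48, 70, 95, 104, 107.
Observation 80.25 falls in the class 25 – <30.
L = 25, CF = 70, f = 25, h = 5.
P75 = 25 + ((80.25 − 70)/25)·5 = 25 + 2.05 = 27.05.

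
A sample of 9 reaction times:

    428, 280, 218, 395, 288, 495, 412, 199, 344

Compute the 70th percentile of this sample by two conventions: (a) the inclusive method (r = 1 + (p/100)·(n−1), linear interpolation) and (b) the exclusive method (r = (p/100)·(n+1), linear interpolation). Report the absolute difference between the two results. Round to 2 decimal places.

6.80

Sorted: 199, 218, 280, 288, 344, 395, 412, 428, 495.
n = 9.
(a) r = 6.6; between ranks 6 (395) and 7 (412): 405.2.
(b) r = 7 → value at rank 7 = 412.
|405.2 − 412| = 6.8.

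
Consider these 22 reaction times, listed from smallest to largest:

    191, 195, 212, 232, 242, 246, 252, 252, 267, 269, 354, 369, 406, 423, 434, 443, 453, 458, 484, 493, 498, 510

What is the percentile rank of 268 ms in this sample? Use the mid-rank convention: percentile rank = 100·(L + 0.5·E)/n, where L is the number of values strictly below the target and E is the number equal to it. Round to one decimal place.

40.9

Count below 268: L = 9; count equal: E = 0; n = 22.
Percentile rank = 100·(9 + 0.5·0)/22 = 100·9/22 = 40.91.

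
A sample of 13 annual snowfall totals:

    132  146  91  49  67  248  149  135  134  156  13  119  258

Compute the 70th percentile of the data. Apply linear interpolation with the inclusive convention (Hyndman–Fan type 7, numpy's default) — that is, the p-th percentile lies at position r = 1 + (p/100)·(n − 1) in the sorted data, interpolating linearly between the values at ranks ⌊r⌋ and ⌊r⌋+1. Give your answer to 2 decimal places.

147.20

Sorted: 13, 49, 67, 91, 119, 132, 134, 135, 146, 149, 156, 248, 258.
n = 13.
r = 1 + (70/100)·(13 − 1) = 1 + 8.4 = 9.4.
Rank 9 is 146 and rank 10 is 149.
Interpolate: 146 + 0.4·(149 − 146) = 146 + 0.4·3 = 147.2.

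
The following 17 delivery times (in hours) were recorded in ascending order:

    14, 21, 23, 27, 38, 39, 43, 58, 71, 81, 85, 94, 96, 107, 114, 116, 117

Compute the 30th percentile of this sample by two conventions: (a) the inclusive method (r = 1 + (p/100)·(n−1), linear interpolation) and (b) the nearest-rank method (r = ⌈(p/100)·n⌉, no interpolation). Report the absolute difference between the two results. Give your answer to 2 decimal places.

n = 17.
(a) r = 5.8; between ranks 5 (38) and 6 (39): 38.8.
(b) the nearest-rank method: rank 6 → 39.
|38.8 − 39| = 0.2.

0.20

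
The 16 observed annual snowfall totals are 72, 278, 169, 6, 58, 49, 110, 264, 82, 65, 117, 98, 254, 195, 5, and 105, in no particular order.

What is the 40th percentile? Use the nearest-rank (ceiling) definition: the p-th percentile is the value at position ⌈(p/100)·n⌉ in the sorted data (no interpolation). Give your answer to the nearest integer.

82

Sorted: 5, 6, 49, 58, 65, 72, 82, 98, 105, 110, 117, 169, 195, 254, 264, 278.
n = 16.
Position = ⌈40/100 · 16⌉ = ⌈6.4⌉ = 7.
The value at rank 7 is 82.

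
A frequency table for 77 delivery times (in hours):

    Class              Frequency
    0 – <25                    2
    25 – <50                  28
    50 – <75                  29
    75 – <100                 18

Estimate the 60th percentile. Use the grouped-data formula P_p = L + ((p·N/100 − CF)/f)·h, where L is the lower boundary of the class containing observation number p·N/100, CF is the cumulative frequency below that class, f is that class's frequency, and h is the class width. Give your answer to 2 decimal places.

N = 77; target position k = 60/100 · 77 = 46.2.
Cumulative frequencies: 2, 30, 59, 77.
Observation 46.2 falls in the class 50 – <75.
L = 50, CF = 30, f = 29, h = 25.
P60 = 50 + ((46.2 − 30)/29)·25 = 50 + 13.9655 = 63.9655.

63.97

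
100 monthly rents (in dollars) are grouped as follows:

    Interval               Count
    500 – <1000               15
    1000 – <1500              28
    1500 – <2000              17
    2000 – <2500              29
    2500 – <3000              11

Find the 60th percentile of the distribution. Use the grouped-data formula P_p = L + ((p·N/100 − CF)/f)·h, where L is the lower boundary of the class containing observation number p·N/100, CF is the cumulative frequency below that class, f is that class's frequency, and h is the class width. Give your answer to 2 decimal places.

N = 100; target position k = 60/100 · 100 = 60.
Cumulative frequencies: 15, 43, 60, 89, 100.
Observation 60 falls in the class 1500 – <2000.
L = 1500, CF = 43, f = 17, h = 500.
P60 = 1500 + ((60 − 43)/17)·500 = 1500 + 500 = 2000.

2000.00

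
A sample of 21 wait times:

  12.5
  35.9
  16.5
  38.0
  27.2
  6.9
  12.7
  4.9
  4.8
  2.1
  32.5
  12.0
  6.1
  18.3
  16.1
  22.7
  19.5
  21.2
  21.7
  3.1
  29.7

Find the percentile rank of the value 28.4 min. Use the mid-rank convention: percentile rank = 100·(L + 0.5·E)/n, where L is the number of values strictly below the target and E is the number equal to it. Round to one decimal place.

Sorted: 2.1, 3.1, 4.8, 4.9, 6.1, 6.9, 12.0, 12.5, 12.7, 16.1, 16.5, 18.3, 19.5, 21.2, 21.7, 22.7, 27.2, 29.7, 32.5, 35.9, 38.0.
Count below 28.4: L = 17; count equal: E = 0; n = 21.
Percentile rank = 100·(17 + 0.5·0)/21 = 100·17/21 = 80.95.

81.0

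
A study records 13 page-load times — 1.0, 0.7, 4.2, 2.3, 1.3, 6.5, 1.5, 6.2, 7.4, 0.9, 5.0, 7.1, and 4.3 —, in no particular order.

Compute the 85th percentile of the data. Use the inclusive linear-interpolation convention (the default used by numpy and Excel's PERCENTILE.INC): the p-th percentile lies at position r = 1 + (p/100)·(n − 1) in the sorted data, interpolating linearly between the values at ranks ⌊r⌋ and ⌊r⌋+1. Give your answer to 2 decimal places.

6.62

Sorted: 0.7, 0.9, 1.0, 1.3, 1.5, 2.3, 4.2, 4.3, 5.0, 6.2, 6.5, 7.1, 7.4.
n = 13.
r = 1 + (85/100)·(13 − 1) = 1 + 10.2 = 11.2.
Rank 11 is 6.5 and rank 12 is 7.1.
Interpolate: 6.5 + 0.2·(7.1 − 6.5) = 6.5 + 0.2·0.6 = 6.62.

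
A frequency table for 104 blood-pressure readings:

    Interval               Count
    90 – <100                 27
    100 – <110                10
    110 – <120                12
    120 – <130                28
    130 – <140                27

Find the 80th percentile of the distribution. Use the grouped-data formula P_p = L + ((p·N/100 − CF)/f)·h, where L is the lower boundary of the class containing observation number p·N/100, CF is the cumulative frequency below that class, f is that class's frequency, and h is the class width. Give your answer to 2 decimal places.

132.30

N = 104; target position k = 80/100 · 104 = 83.2.
Cumulative frequencies: 27, 37, 49, 77, 104.
Observation 83.2 falls in the class 130 – <140.
L = 130, CF = 77, f = 27, h = 10.
P80 = 130 + ((83.2 − 77)/27)·10 = 130 + 2.2963 = 132.296.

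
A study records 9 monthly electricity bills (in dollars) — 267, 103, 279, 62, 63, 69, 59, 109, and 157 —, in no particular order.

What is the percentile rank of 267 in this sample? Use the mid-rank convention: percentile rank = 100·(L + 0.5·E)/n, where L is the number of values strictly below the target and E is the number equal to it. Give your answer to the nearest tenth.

83.3

Sorted: 59, 62, 63, 69, 103, 109, 157, 267, 279.
Count below 267: L = 7; count equal: E = 1; n = 9.
Percentile rank = 100·(7 + 0.5·1)/9 = 100·7.5/9 = 83.33.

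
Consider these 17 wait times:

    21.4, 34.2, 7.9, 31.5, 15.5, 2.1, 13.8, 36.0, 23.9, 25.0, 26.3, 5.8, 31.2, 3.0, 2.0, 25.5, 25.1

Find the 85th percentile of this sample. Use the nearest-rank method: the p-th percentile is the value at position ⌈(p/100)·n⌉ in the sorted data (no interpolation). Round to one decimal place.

Sorted: 2.0, 2.1, 3.0, 5.8, 7.9, 13.8, 15.5, 21.4, 23.9, 25.0, 25.1, 25.5, 26.3, 31.2, 31.5, 34.2, 36.0.
n = 17.
Position = ⌈85/100 · 17⌉ = ⌈14.45⌉ = 15.
The value at rank 15 is 31.5.

31.5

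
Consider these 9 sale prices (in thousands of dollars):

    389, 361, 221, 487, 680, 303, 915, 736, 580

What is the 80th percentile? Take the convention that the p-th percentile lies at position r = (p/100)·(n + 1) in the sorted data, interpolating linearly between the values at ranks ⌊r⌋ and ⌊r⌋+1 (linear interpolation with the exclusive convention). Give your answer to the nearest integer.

Sorted: 221, 303, 361, 389, 487, 580, 680, 736, 915.
n = 9.
r = (80/100)·(9 + 1) = 8.
r is an integer, so P80 is the value at rank 8: 736.

736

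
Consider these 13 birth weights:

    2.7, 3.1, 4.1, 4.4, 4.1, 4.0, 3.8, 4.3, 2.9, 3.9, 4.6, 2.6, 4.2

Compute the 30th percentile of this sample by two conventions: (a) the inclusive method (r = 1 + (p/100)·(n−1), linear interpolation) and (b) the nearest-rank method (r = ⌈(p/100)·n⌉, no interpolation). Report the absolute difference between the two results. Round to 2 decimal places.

Sorted: 2.6, 2.7, 2.9, 3.1, 3.8, 3.9, 4.0, 4.1, 4.1, 4.2, 4.3, 4.4, 4.6.
n = 13.
(a) r = 4.6; between ranks 4 (3.1) and 5 (3.8): 3.52.
(b) the nearest-rank method: rank 4 → 3.1.
|3.52 − 3.1| = 0.42.

0.42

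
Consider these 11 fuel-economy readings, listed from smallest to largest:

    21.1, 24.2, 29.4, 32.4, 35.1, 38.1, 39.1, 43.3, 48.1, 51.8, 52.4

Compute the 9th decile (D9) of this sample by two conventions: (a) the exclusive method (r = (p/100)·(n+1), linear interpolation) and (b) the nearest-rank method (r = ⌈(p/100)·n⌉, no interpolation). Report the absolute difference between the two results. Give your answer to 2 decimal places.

n = 11.
(a) r = 10.8; between ranks 10 (51.8) and 11 (52.4): 52.28.
(b) the nearest-rank method: rank 10 → 51.8.
|52.28 − 51.8| = 0.48.

0.48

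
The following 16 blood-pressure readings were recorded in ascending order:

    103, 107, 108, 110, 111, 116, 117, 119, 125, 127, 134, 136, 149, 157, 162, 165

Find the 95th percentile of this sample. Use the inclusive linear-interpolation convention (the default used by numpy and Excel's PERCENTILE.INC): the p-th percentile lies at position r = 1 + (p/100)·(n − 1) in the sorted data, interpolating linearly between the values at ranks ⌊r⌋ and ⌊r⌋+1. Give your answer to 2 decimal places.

162.75

n = 16.
r = 1 + (95/100)·(16 − 1) = 1 + 14.25 = 15.25.
Rank 15 is 162 and rank 16 is 165.
Interpolate: 162 + 0.25·(165 − 162) = 162 + 0.25·3 = 162.75.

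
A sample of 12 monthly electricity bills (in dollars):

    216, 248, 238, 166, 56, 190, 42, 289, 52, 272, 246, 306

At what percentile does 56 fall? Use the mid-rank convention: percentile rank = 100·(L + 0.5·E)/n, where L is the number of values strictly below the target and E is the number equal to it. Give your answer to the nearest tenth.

Sorted: 42, 52, 56, 166, 190, 216, 238, 246, 248, 272, 289, 306.
Count below 56: L = 2; count equal: E = 1; n = 12.
Percentile rank = 100·(2 + 0.5·1)/12 = 100·2.5/12 = 20.83.

20.8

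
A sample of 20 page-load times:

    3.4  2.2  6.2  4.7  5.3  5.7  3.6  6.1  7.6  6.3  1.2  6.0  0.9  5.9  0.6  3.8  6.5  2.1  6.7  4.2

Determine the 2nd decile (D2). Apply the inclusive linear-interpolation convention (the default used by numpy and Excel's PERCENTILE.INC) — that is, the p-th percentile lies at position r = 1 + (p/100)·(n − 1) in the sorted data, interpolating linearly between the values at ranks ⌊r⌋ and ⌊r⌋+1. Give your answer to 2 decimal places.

2.18

Sorted: 0.6, 0.9, 1.2, 2.1, 2.2, 3.4, 3.6, 3.8, 4.2, 4.7, 5.3, 5.7, 5.9, 6.0, 6.1, 6.2, 6.3, 6.5, 6.7, 7.6.
n = 20.
r = 1 + (20/100)·(20 − 1) = 1 + 3.8 = 4.8.
Rank 4 is 2.1 and rank 5 is 2.2.
Interpolate: 2.1 + 0.8·(2.2 − 2.1) = 2.1 + 0.8·0.1 = 2.18.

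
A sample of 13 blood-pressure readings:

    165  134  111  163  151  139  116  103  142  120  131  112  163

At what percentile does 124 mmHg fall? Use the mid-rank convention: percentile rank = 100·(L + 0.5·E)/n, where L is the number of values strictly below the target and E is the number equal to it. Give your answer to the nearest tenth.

38.5

Sorted: 103, 111, 112, 116, 120, 131, 134, 139, 142, 151, 163, 163, 165.
Count below 124: L = 5; count equal: E = 0; n = 13.
Percentile rank = 100·(5 + 0.5·0)/13 = 100·5/13 = 38.46.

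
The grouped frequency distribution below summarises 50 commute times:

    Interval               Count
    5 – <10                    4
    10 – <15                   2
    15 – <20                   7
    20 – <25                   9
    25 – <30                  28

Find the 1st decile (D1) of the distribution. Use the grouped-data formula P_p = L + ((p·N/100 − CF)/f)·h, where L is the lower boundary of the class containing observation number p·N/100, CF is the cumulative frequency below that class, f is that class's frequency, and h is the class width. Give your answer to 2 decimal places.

12.50

N = 50; target position k = 10/100 · 50 = 5.
Cumulative frequencies: 4, 6, 13, 22, 50.
Observation 5 falls in the class 10 – <15.
L = 10, CF = 4, f = 2, h = 5.
P10 = 10 + ((5 − 4)/2)·5 = 10 + 2.5 = 12.5.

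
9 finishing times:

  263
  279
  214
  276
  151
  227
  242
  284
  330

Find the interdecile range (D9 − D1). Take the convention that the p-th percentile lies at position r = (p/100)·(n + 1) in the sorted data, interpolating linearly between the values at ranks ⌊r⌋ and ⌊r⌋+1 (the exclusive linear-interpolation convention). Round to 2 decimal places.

Sorted: 151, 214, 227, 242, 263, 276, 279, 284, 330.
n = 9.
P10: r = 1 (integer) → 151.
P90: r = 9 (integer) → 330.
Difference: 330 − 151 = 179.

179.00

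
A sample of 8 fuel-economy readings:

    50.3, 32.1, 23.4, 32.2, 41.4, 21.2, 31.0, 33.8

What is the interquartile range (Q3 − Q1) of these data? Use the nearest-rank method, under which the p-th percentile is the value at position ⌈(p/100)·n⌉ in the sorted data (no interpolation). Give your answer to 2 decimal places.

10.40

Sorted: 21.2, 23.4, 31.0, 32.1, 32.2, 33.8, 41.4, 50.3.
n = 8.
P25: rank ⌈25/100·8⌉ = 2 → 23.4.
P75: rank ⌈75/100·8⌉ = 6 → 33.8.
Difference: 33.8 − 23.4 = 10.4.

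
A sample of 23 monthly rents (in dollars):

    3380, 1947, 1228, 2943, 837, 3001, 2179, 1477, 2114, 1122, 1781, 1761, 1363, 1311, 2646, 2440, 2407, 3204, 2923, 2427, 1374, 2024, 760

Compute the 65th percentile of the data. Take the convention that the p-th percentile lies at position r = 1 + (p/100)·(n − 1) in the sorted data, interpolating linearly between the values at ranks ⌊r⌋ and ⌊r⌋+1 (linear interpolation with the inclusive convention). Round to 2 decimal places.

2413.00

Sorted: 760, 837, 1122, 1228, 1311, 1363, 1374, 1477, 1761, 1781, 1947, 2024, 2114, 2179, 2407, 2427, 2440, 2646, 2923, 2943, 3001, 3204, 3380.
n = 23.
r = 1 + (65/100)·(23 − 1) = 1 + 14.3 = 15.3.
Rank 15 is 2407 and rank 16 is 2427.
Interpolate: 2407 + 0.3·(2427 − 2407) = 2407 + 0.3·20 = 2413.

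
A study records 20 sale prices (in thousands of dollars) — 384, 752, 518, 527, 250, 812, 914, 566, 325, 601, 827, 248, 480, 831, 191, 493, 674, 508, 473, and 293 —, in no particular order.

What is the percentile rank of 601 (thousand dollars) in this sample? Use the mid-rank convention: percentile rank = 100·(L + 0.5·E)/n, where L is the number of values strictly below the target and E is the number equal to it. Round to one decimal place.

Sorted: 191, 248, 250, 293, 325, 384, 473, 480, 493, 508, 518, 527, 566, 601, 674, 752, 812, 827, 831, 914.
Count below 601: L = 13; count equal: E = 1; n = 20.
Percentile rank = 100·(13 + 0.5·1)/20 = 100·13.5/20 = 67.5.

67.5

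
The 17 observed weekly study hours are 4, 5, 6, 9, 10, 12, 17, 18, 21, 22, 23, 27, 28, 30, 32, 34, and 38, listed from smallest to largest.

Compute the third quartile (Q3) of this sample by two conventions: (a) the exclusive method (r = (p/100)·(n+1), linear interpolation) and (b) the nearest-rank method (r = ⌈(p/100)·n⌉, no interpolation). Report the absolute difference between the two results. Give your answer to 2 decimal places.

n = 17.
(a) r = 13.5; between ranks 13 (28) and 14 (30): 29.
(b) the nearest-rank method: rank 13 → 28.
|29 − 28| = 1.

1.00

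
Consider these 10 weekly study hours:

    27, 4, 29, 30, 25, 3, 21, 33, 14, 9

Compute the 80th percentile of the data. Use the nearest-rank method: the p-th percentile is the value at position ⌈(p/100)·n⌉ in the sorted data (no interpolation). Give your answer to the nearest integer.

29

Sorted: 3, 4, 9, 14, 21, 25, 27, 29, 30, 33.
n = 10.
Position = ⌈80/100 · 10⌉ = ⌈8⌉ = 8.
The value at rank 8 is 29.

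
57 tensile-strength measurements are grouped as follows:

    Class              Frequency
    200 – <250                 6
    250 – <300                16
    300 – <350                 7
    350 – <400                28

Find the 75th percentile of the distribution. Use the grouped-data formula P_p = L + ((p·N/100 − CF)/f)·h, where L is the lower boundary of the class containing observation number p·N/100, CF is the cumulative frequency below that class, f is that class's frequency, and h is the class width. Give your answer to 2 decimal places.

N = 57; target position k = 75/100 · 57 = 42.75.
Cumulative frequencies: 6, 22, 29, 57.
Observation 42.75 falls in the class 350 – <400.
L = 350, CF = 29, f = 28, h = 50.
P75 = 350 + ((42.75 − 29)/28)·50 = 350 + 24.5536 = 374.554.

374.55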